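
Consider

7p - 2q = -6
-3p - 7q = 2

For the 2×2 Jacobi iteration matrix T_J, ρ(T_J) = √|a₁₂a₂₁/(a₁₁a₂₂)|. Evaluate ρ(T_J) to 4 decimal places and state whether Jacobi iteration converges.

a₁₂a₂₁/(a₁₁a₂₂) = (-2)·(-3) / ((7)·(-7)) = -0.122449
ρ = √|-0.122449| = √0.122449 = 0.3499
ρ < 1, so Jacobi converges

0.3499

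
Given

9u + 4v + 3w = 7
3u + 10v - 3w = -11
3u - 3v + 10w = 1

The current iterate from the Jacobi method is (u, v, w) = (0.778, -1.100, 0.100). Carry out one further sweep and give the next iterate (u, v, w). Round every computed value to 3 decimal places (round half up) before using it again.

One sweep:
  u = (7 - (4)·-1.100 - (3)·0.100) / (9) = 1.233
  v = (-11 - (3)·0.778 - (-3)·0.100) / (10) = -1.303
  w = (1 - (3)·0.778 - (-3)·-1.100) / (10) = -0.463

(1.233, -1.303, -0.463)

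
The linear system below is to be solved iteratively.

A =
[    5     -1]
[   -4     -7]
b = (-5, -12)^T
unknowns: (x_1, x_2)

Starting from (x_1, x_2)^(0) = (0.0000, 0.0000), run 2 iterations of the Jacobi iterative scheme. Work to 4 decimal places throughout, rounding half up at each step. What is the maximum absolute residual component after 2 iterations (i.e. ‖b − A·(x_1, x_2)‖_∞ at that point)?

1.3715

Iteration 1:
  x_1 = (-5 - (-1)·0.0000) / (5) = -1.0000
  x_2 = (-12 - (-4)·0.0000) / (-7) = 1.7143
Iteration 2:
  x_1 = (-5 - (-1)·1.7143) / (5) = -0.6571
  x_2 = (-12 - (-4)·-1.0000) / (-7) = 2.2857
Residual b − A·x = (0.5712, 1.3715); ∞-norm = 1.3715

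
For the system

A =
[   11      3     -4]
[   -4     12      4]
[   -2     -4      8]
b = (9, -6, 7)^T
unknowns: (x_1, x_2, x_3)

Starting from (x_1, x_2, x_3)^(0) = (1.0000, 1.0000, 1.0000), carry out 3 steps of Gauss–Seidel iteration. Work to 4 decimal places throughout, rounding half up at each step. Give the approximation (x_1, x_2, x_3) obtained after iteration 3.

(1.2840, -0.4098, 0.9911)

Iteration 1:
  x_1 = (9 - (3)·1.0000 - (-4)·1.0000) / (11) = 0.9091
  x_2 = (-6 - (-4)·0.9091 - (4)·1.0000) / (12) = -0.5303
  x_3 = (7 - (-2)·0.9091 - (-4)·-0.5303) / (8) = 0.8371
Iteration 2:
  x_1 = (9 - (3)·-0.5303 - (-4)·0.8371) / (11) = 1.2672
  x_2 = (-6 - (-4)·1.2672 - (4)·0.8371) / (12) = -0.3566
  x_3 = (7 - (-2)·1.2672 - (-4)·-0.3566) / (8) = 1.0135
Iteration 3:
  x_1 = (9 - (3)·-0.3566 - (-4)·1.0135) / (11) = 1.2840
  x_2 = (-6 - (-4)·1.2840 - (4)·1.0135) / (12) = -0.4098
  x_3 = (7 - (-2)·1.2840 - (-4)·-0.4098) / (8) = 0.9911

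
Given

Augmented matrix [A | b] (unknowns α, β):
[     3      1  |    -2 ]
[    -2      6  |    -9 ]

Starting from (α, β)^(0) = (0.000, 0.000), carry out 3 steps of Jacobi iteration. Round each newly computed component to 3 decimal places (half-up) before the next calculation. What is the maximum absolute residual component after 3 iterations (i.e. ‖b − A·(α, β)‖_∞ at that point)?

0.165

Iteration 1:
  α = (-2 - (1)·0.000) / (3) = -0.667
  β = (-9 - (-2)·0.000) / (6) = -1.500
Iteration 2:
  α = (-2 - (1)·-1.500) / (3) = -0.167
  β = (-9 - (-2)·-0.667) / (6) = -1.722
Iteration 3:
  α = (-2 - (1)·-1.722) / (3) = -0.093
  β = (-9 - (-2)·-0.167) / (6) = -1.556
Residual b − A·x = (-0.165, 0.150); ∞-norm = 0.165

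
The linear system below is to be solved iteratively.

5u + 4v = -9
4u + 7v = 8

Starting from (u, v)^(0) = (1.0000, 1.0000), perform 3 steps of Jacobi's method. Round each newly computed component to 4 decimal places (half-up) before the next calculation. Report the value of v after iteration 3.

2.4326

Iteration 1:
  u = (-9 - (4)·1.0000) / (5) = -2.6000
  v = (8 - (4)·1.0000) / (7) = 0.5714
Iteration 2:
  u = (-9 - (4)·0.5714) / (5) = -2.2571
  v = (8 - (4)·-2.6000) / (7) = 2.6286
Iteration 3:
  u = (-9 - (4)·2.6286) / (5) = -3.9029
  v = (8 - (4)·-2.2571) / (7) = 2.4326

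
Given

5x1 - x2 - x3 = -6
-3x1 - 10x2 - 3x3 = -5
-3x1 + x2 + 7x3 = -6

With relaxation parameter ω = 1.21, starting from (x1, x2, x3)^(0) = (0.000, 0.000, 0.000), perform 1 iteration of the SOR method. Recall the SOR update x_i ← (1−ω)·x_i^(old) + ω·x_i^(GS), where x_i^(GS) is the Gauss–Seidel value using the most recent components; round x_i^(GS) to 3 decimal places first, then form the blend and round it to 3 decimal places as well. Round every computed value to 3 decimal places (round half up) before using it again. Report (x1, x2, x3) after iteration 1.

Iteration 1:
  x1: GS value = (-6 - (-1)·0.000 - (-1)·0.000) / (5) = -1.200;  x1 ← (1−ω)·0.000 + ω·-1.200 = -1.452
  x2: GS value = (-5 - (-3)·-1.452 - (-3)·0.000) / (-10) = 0.936;  x2 ← (1−ω)·0.000 + ω·0.936 = 1.133
  x3: GS value = (-6 - (-3)·-1.452 - (1)·1.133) / (7) = -1.641;  x3 ← (1−ω)·0.000 + ω·-1.641 = -1.986

(-1.452, 1.133, -1.986)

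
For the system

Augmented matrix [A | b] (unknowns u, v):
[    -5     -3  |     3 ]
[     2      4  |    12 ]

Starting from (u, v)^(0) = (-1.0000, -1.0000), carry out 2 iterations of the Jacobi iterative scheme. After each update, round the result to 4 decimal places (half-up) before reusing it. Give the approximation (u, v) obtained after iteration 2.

Iteration 1:
  u = (3 - (-3)·-1.0000) / (-5) = 0.0000
  v = (12 - (2)·-1.0000) / (4) = 3.5000
Iteration 2:
  u = (3 - (-3)·3.5000) / (-5) = -2.7000
  v = (12 - (2)·0.0000) / (4) = 3.0000

(-2.7000, 3.0000)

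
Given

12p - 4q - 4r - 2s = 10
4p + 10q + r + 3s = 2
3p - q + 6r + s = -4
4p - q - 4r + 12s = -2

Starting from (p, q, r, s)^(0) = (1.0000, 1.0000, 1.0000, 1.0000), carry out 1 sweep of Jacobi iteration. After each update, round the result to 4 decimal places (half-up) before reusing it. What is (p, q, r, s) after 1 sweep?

Iteration 1:
  p = (10 - (-4)·1.0000 - (-4)·1.0000 - (-2)·1.0000) / (12) = 1.6667
  q = (2 - (4)·1.0000 - (1)·1.0000 - (3)·1.0000) / (10) = -0.6000
  r = (-4 - (3)·1.0000 - (-1)·1.0000 - (1)·1.0000) / (6) = -1.1667
  s = (-2 - (4)·1.0000 - (-1)·1.0000 - (-4)·1.0000) / (12) = -0.0833

(1.6667, -0.6000, -1.1667, -0.0833)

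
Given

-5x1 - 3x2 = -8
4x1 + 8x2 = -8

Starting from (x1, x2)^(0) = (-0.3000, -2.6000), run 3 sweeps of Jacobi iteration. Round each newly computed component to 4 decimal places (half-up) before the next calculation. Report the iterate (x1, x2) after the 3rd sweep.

(3.1480, -2.0550)

Iteration 1:
  x1 = (-8 - (-3)·-2.6000) / (-5) = 3.1600
  x2 = (-8 - (4)·-0.3000) / (8) = -0.8500
Iteration 2:
  x1 = (-8 - (-3)·-0.8500) / (-5) = 2.1100
  x2 = (-8 - (4)·3.1600) / (8) = -2.5800
Iteration 3:
  x1 = (-8 - (-3)·-2.5800) / (-5) = 3.1480
  x2 = (-8 - (4)·2.1100) / (8) = -2.0550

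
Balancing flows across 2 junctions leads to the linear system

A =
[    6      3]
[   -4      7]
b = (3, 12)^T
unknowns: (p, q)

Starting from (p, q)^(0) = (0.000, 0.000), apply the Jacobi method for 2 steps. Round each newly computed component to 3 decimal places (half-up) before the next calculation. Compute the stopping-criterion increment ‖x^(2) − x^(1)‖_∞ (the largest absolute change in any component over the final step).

Iteration 1:
  p = (3 - (3)·0.000) / (6) = 0.500
  q = (12 - (-4)·0.000) / (7) = 1.714
Iteration 2:
  p = (3 - (3)·1.714) / (6) = -0.357
  q = (12 - (-4)·0.500) / (7) = 2.000
Change: (-0.857, 0.286) → max |·| = 0.857

0.857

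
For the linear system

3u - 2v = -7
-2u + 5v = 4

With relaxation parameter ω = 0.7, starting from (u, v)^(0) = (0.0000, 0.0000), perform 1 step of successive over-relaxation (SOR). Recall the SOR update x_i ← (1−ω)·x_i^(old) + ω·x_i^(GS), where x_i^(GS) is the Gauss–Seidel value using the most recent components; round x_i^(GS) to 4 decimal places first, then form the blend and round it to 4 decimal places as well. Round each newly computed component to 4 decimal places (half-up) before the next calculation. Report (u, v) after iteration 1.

(-1.6333, 0.1027)

Iteration 1:
  u: GS value = (-7 - (-2)·0.0000) / (3) = -2.3333;  u ← (1−ω)·0.0000 + ω·-2.3333 = -1.6333
  v: GS value = (4 - (-2)·-1.6333) / (5) = 0.1467;  v ← (1−ω)·0.0000 + ω·0.1467 = 0.1027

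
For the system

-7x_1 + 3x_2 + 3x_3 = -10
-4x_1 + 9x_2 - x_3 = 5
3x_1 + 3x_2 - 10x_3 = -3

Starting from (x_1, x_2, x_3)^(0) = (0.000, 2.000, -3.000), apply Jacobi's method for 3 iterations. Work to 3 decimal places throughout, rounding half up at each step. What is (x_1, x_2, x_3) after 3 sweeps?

Iteration 1:
  x_1 = (-10 - (3)·2.000 - (3)·-3.000) / (-7) = 1.000
  x_2 = (5 - (-4)·0.000 - (-1)·-3.000) / (9) = 0.222
  x_3 = (-3 - (3)·0.000 - (3)·2.000) / (-10) = 0.900
Iteration 2:
  x_1 = (-10 - (3)·0.222 - (3)·0.900) / (-7) = 1.909
  x_2 = (5 - (-4)·1.000 - (-1)·0.900) / (9) = 1.100
  x_3 = (-3 - (3)·1.000 - (3)·0.222) / (-10) = 0.667
Iteration 3:
  x_1 = (-10 - (3)·1.100 - (3)·0.667) / (-7) = 2.186
  x_2 = (5 - (-4)·1.909 - (-1)·0.667) / (9) = 1.478
  x_3 = (-3 - (3)·1.909 - (3)·1.100) / (-10) = 1.203

(2.186, 1.478, 1.203)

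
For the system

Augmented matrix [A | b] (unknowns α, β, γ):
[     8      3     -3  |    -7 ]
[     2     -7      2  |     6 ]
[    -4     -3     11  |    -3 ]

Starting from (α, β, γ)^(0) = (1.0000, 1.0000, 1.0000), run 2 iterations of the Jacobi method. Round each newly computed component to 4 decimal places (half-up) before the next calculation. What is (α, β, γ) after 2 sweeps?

(-0.6315, -1.0033, -0.6688)

Iteration 1:
  α = (-7 - (3)·1.0000 - (-3)·1.0000) / (8) = -0.8750
  β = (6 - (2)·1.0000 - (2)·1.0000) / (-7) = -0.2857
  γ = (-3 - (-4)·1.0000 - (-3)·1.0000) / (11) = 0.3636
Iteration 2:
  α = (-7 - (3)·-0.2857 - (-3)·0.3636) / (8) = -0.6315
  β = (6 - (2)·-0.8750 - (2)·0.3636) / (-7) = -1.0033
  γ = (-3 - (-4)·-0.8750 - (-3)·-0.2857) / (11) = -0.6688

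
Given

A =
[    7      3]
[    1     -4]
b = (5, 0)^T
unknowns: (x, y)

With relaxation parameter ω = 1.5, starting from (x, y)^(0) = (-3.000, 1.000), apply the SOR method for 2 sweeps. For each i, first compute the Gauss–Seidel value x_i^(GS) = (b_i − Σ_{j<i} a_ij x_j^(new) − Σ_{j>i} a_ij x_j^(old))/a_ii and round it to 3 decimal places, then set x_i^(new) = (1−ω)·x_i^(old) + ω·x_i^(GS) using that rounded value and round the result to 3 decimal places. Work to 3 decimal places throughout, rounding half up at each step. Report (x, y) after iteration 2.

Iteration 1:
  x: GS value = (5 - (3)·1.000) / (7) = 0.286;  x ← (1−ω)·-3.000 + ω·0.286 = 1.929
  y: GS value = (0 - (1)·1.929) / (-4) = 0.482;  y ← (1−ω)·1.000 + ω·0.482 = 0.223
Iteration 2:
  x: GS value = (5 - (3)·0.223) / (7) = 0.619;  x ← (1−ω)·1.929 + ω·0.619 = -0.036
  y: GS value = (0 - (1)·-0.036) / (-4) = -0.009;  y ← (1−ω)·0.223 + ω·-0.009 = -0.125

(-0.036, -0.125)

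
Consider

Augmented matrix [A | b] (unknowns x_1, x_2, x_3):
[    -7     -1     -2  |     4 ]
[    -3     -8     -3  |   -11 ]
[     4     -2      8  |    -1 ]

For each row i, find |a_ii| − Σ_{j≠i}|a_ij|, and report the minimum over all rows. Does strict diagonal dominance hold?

2

row 1: |-7| − (1+2) = 4
row 2: |-8| − (3+3) = 2
row 3: |8| − (4+2) = 2
minimum over rows = 2 → strictly diagonally dominant (convergence guaranteed)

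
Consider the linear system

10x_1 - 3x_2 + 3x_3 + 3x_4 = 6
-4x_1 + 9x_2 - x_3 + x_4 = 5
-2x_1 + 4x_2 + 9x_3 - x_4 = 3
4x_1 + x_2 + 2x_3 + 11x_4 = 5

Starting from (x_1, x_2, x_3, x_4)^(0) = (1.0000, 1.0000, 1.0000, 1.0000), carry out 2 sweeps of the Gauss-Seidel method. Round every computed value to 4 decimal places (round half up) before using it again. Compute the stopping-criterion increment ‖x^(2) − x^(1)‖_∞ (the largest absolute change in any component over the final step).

0.3715

Iteration 1:
  x_1 = (6 - (-3)·1.0000 - (3)·1.0000 - (3)·1.0000) / (10) = 0.3000
  x_2 = (5 - (-4)·0.3000 - (-1)·1.0000 - (1)·1.0000) / (9) = 0.6889
  x_3 = (3 - (-2)·0.3000 - (4)·0.6889 - (-1)·1.0000) / (9) = 0.2049
  x_4 = (5 - (4)·0.3000 - (1)·0.6889 - (2)·0.2049) / (11) = 0.2456
Iteration 2:
  x_1 = (6 - (-3)·0.6889 - (3)·0.2049 - (3)·0.2456) / (10) = 0.6715
  x_2 = (5 - (-4)·0.6715 - (-1)·0.2049 - (1)·0.2456) / (9) = 0.8495
  x_3 = (3 - (-2)·0.6715 - (4)·0.8495 - (-1)·0.2456) / (9) = 0.1323
  x_4 = (5 - (4)·0.6715 - (1)·0.8495 - (2)·0.1323) / (11) = 0.1091
Change: (0.3715, 0.1606, -0.0726, -0.1365) → max |·| = 0.3715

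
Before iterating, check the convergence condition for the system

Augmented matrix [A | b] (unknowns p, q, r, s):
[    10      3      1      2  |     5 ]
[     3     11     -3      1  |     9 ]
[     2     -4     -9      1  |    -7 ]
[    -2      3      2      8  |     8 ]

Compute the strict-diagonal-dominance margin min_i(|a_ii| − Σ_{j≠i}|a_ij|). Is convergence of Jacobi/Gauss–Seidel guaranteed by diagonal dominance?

1

row 1: |10| − (3+1+2) = 4
row 2: |11| − (3+3+1) = 4
row 3: |-9| − (2+4+1) = 2
row 4: |8| − (2+3+2) = 1
minimum over rows = 1 → strictly diagonally dominant (convergence guaranteed)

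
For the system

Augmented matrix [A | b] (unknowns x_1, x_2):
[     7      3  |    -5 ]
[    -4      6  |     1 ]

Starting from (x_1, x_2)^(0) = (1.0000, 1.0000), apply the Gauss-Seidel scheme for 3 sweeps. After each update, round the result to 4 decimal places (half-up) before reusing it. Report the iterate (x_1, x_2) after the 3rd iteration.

(-0.6545, -0.2697)

Iteration 1:
  x_1 = (-5 - (3)·1.0000) / (7) = -1.1429
  x_2 = (1 - (-4)·-1.1429) / (6) = -0.5953
Iteration 2:
  x_1 = (-5 - (3)·-0.5953) / (7) = -0.4592
  x_2 = (1 - (-4)·-0.4592) / (6) = -0.1395
Iteration 3:
  x_1 = (-5 - (3)·-0.1395) / (7) = -0.6545
  x_2 = (1 - (-4)·-0.6545) / (6) = -0.2697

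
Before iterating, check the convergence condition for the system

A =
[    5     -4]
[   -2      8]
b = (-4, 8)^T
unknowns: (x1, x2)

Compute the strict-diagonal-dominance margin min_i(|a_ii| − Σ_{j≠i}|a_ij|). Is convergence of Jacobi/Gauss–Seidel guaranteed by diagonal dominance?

1

row 1: |5| − (4) = 1
row 2: |8| − (2) = 6
minimum over rows = 1 → strictly diagonally dominant (convergence guaranteed)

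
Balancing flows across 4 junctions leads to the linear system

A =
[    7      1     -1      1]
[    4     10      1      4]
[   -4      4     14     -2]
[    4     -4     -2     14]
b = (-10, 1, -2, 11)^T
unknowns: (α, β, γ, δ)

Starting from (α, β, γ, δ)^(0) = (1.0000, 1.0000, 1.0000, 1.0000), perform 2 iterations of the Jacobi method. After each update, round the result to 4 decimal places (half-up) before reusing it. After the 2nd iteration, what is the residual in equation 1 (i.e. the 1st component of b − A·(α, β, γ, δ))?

Iteration 1:
  α = (-10 - (1)·1.0000 - (-1)·1.0000 - (1)·1.0000) / (7) = -1.5714
  β = (1 - (4)·1.0000 - (1)·1.0000 - (4)·1.0000) / (10) = -0.8000
  γ = (-2 - (-4)·1.0000 - (4)·1.0000 - (-2)·1.0000) / (14) = 0.0000
  δ = (11 - (4)·1.0000 - (-4)·1.0000 - (-2)·1.0000) / (14) = 0.9286
Iteration 2:
  α = (-10 - (1)·-0.8000 - (-1)·0.0000 - (1)·0.9286) / (7) = -1.4469
  β = (1 - (4)·-1.5714 - (1)·0.0000 - (4)·0.9286) / (10) = 0.3571
  γ = (-2 - (-4)·-1.5714 - (4)·-0.8000 - (-2)·0.9286) / (14) = -0.2306
  δ = (11 - (4)·-1.5714 - (-4)·-0.8000 - (-2)·0.0000) / (14) = 1.0061
Residual b − A·x = (-1.4655, -0.5772, -3.9754, 3.6694)

-1.4655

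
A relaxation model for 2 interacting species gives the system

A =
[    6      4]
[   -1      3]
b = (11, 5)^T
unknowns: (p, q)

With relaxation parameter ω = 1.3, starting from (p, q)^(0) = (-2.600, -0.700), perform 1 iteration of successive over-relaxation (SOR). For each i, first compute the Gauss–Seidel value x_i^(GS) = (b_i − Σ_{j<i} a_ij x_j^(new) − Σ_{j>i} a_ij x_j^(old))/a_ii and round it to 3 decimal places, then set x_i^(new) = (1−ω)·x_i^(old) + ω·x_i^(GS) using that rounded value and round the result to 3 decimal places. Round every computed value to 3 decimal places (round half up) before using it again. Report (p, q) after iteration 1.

Iteration 1:
  p: GS value = (11 - (4)·-0.700) / (6) = 2.300;  p ← (1−ω)·-2.600 + ω·2.300 = 3.770
  q: GS value = (5 - (-1)·3.770) / (3) = 2.923;  q ← (1−ω)·-0.700 + ω·2.923 = 4.010

(3.770, 4.010)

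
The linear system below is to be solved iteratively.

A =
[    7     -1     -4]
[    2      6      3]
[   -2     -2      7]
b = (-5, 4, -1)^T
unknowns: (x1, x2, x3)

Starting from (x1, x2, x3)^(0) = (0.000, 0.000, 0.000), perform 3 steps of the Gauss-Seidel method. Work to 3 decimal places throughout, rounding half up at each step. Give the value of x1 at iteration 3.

-0.617

Iteration 1:
  x1 = (-5 - (-1)·0.000 - (-4)·0.000) / (7) = -0.714
  x2 = (4 - (2)·-0.714 - (3)·0.000) / (6) = 0.905
  x3 = (-1 - (-2)·-0.714 - (-2)·0.905) / (7) = -0.088
Iteration 2:
  x1 = (-5 - (-1)·0.905 - (-4)·-0.088) / (7) = -0.635
  x2 = (4 - (2)·-0.635 - (3)·-0.088) / (6) = 0.922
  x3 = (-1 - (-2)·-0.635 - (-2)·0.922) / (7) = -0.061
Iteration 3:
  x1 = (-5 - (-1)·0.922 - (-4)·-0.061) / (7) = -0.617
  x2 = (4 - (2)·-0.617 - (3)·-0.061) / (6) = 0.903
  x3 = (-1 - (-2)·-0.617 - (-2)·0.903) / (7) = -0.061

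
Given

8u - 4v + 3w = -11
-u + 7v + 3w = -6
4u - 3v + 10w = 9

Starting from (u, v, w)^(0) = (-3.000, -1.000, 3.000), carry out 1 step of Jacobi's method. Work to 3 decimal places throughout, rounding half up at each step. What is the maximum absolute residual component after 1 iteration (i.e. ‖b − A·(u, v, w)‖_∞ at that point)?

4.713

Iteration 1:
  u = (-11 - (-4)·-1.000 - (3)·3.000) / (8) = -3.000
  v = (-6 - (-1)·-3.000 - (3)·3.000) / (7) = -2.571
  w = (9 - (4)·-3.000 - (-3)·-1.000) / (10) = 1.800
Residual b − A·x = (-2.684, 3.597, -4.713); ∞-norm = 4.713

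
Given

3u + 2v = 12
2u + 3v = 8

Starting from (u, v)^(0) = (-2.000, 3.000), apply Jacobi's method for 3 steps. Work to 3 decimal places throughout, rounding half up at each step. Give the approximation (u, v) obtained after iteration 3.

(3.111, 1.778)

Iteration 1:
  u = (12 - (2)·3.000) / (3) = 2.000
  v = (8 - (2)·-2.000) / (3) = 4.000
Iteration 2:
  u = (12 - (2)·4.000) / (3) = 1.333
  v = (8 - (2)·2.000) / (3) = 1.333
Iteration 3:
  u = (12 - (2)·1.333) / (3) = 3.111
  v = (8 - (2)·1.333) / (3) = 1.778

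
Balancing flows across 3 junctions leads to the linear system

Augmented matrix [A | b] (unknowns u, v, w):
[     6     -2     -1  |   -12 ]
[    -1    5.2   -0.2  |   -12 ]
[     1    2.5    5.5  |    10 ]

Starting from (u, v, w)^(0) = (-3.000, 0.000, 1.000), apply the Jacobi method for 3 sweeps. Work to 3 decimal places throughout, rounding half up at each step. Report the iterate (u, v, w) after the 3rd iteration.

Iteration 1:
  u = (-12 - (-2)·0.000 - (-1)·1.000) / (6) = -1.833
  v = (-12 - (-1)·-3.000 - (-0.2)·1.000) / (5.2) = -2.846
  w = (10 - (1)·-3.000 - (2.5)·0.000) / (5.5) = 2.364
Iteration 2:
  u = (-12 - (-2)·-2.846 - (-1)·2.364) / (6) = -2.555
  v = (-12 - (-1)·-1.833 - (-0.2)·2.364) / (5.2) = -2.569
  w = (10 - (1)·-1.833 - (2.5)·-2.846) / (5.5) = 3.445
Iteration 3:
  u = (-12 - (-2)·-2.569 - (-1)·3.445) / (6) = -2.282
  v = (-12 - (-1)·-2.555 - (-0.2)·3.445) / (5.2) = -2.667
  w = (10 - (1)·-2.555 - (2.5)·-2.569) / (5.5) = 3.450

(-2.282, -2.667, 3.450)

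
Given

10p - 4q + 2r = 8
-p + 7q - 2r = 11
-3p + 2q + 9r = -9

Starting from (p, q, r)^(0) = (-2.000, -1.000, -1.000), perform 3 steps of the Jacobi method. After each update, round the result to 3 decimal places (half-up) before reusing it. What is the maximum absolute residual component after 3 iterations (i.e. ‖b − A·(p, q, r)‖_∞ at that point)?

Iteration 1:
  p = (8 - (-4)·-1.000 - (2)·-1.000) / (10) = 0.600
  q = (11 - (-1)·-2.000 - (-2)·-1.000) / (7) = 1.000
  r = (-9 - (-3)·-2.000 - (2)·-1.000) / (9) = -1.444
Iteration 2:
  p = (8 - (-4)·1.000 - (2)·-1.444) / (10) = 1.489
  q = (11 - (-1)·0.600 - (-2)·-1.444) / (7) = 1.245
  r = (-9 - (-3)·0.600 - (2)·1.000) / (9) = -1.022
Iteration 3:
  p = (8 - (-4)·1.245 - (2)·-1.022) / (10) = 1.502
  q = (11 - (-1)·1.489 - (-2)·-1.022) / (7) = 1.492
  r = (-9 - (-3)·1.489 - (2)·1.245) / (9) = -0.780
Residual b − A·x = (0.508, 0.498, -0.458); ∞-norm = 0.508

0.508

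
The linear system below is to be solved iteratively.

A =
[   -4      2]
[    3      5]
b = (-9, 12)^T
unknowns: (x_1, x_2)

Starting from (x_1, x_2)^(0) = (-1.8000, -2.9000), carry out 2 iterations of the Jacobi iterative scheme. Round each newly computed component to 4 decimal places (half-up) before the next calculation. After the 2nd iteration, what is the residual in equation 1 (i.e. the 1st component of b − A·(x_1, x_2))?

3.1200

Iteration 1:
  x_1 = (-9 - (2)·-2.9000) / (-4) = 0.8000
  x_2 = (12 - (3)·-1.8000) / (5) = 3.4800
Iteration 2:
  x_1 = (-9 - (2)·3.4800) / (-4) = 3.9900
  x_2 = (12 - (3)·0.8000) / (5) = 1.9200
Residual b − A·x = (3.1200, -9.5700)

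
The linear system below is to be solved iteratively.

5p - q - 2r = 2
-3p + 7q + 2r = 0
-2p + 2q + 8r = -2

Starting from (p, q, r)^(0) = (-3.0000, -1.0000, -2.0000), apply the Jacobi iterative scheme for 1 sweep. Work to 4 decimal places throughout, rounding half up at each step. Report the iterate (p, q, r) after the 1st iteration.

Iteration 1:
  p = (2 - (-1)·-1.0000 - (-2)·-2.0000) / (5) = -0.6000
  q = (0 - (-3)·-3.0000 - (2)·-2.0000) / (7) = -0.7143
  r = (-2 - (-2)·-3.0000 - (2)·-1.0000) / (8) = -0.7500

(-0.6000, -0.7143, -0.7500)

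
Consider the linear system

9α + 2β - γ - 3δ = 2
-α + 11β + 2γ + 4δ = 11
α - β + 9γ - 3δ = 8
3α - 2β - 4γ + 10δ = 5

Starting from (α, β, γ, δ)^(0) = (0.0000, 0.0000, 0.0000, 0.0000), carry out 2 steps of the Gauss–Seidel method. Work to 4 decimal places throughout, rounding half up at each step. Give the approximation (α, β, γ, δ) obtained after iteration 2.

Iteration 1:
  α = (2 - (2)·0.0000 - (-1)·0.0000 - (-3)·0.0000) / (9) = 0.2222
  β = (11 - (-1)·0.2222 - (2)·0.0000 - (4)·0.0000) / (11) = 1.0202
  γ = (8 - (1)·0.2222 - (-1)·1.0202 - (-3)·0.0000) / (9) = 0.9776
  δ = (5 - (3)·0.2222 - (-2)·1.0202 - (-4)·0.9776) / (10) = 1.0284
Iteration 2:
  α = (2 - (2)·1.0202 - (-1)·0.9776 - (-3)·1.0284) / (9) = 0.4469
  β = (11 - (-1)·0.4469 - (2)·0.9776 - (4)·1.0284) / (11) = 0.4889
  γ = (8 - (1)·0.4469 - (-1)·0.4889 - (-3)·1.0284) / (9) = 1.2364
  δ = (5 - (3)·0.4469 - (-2)·0.4889 - (-4)·1.2364) / (10) = 0.9583

(0.4469, 0.4889, 1.2364, 0.9583)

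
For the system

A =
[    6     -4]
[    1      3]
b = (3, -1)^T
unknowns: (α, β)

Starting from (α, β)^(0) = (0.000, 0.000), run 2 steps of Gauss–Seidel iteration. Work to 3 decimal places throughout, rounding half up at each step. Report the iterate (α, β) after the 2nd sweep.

Iteration 1:
  α = (3 - (-4)·0.000) / (6) = 0.500
  β = (-1 - (1)·0.500) / (3) = -0.500
Iteration 2:
  α = (3 - (-4)·-0.500) / (6) = 0.167
  β = (-1 - (1)·0.167) / (3) = -0.389

(0.167, -0.389)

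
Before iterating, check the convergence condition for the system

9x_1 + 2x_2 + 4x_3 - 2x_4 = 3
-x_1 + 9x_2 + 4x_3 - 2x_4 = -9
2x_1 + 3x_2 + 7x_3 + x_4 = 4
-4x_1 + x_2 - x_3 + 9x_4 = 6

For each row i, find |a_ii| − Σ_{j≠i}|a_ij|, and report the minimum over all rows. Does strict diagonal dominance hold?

row 1: |9| − (2+4+2) = 1
row 2: |9| − (1+4+2) = 2
row 3: |7| − (2+3+1) = 1
row 4: |9| − (4+1+1) = 3
minimum over rows = 1 → strictly diagonally dominant (convergence guaranteed)

1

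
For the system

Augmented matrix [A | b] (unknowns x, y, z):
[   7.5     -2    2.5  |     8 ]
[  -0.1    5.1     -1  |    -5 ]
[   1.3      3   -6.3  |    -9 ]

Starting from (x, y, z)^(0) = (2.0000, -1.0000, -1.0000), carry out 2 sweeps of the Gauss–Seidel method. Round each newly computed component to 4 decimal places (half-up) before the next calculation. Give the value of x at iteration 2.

Iteration 1:
  x = (8 - (-2)·-1.0000 - (2.5)·-1.0000) / (7.5) = 1.1333
  y = (-5 - (-0.1)·1.1333 - (-1)·-1.0000) / (5.1) = -1.1542
  z = (-9 - (1.3)·1.1333 - (3)·-1.1542) / (-6.3) = 1.1128
Iteration 2:
  x = (8 - (-2)·-1.1542 - (2.5)·1.1128) / (7.5) = 0.3879
  y = (-5 - (-0.1)·0.3879 - (-1)·1.1128) / (5.1) = -0.7546
  z = (-9 - (1.3)·0.3879 - (3)·-0.7546) / (-6.3) = 1.1493

0.3879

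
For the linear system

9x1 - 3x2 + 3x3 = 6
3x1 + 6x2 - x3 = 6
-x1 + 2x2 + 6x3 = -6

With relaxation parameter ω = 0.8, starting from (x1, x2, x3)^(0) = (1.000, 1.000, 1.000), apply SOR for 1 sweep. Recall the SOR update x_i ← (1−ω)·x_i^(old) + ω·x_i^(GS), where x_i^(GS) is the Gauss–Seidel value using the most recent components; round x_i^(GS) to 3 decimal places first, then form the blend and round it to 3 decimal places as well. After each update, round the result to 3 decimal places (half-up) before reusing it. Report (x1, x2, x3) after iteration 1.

(0.734, 0.840, -0.726)

Iteration 1:
  x1: GS value = (6 - (-3)·1.000 - (3)·1.000) / (9) = 0.667;  x1 ← (1−ω)·1.000 + ω·0.667 = 0.734
  x2: GS value = (6 - (3)·0.734 - (-1)·1.000) / (6) = 0.800;  x2 ← (1−ω)·1.000 + ω·0.800 = 0.840
  x3: GS value = (-6 - (-1)·0.734 - (2)·0.840) / (6) = -1.158;  x3 ← (1−ω)·1.000 + ω·-1.158 = -0.726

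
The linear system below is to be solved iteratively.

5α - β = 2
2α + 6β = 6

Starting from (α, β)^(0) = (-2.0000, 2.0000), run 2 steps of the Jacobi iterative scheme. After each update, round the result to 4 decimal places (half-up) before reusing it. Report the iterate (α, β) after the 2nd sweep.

Iteration 1:
  α = (2 - (-1)·2.0000) / (5) = 0.8000
  β = (6 - (2)·-2.0000) / (6) = 1.6667
Iteration 2:
  α = (2 - (-1)·1.6667) / (5) = 0.7333
  β = (6 - (2)·0.8000) / (6) = 0.7333

(0.7333, 0.7333)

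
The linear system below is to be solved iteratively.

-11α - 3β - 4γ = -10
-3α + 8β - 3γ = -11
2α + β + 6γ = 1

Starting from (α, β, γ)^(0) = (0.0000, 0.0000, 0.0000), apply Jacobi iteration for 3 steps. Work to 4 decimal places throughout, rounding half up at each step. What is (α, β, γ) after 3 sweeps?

(1.1403, -0.8814, -0.0792)

Iteration 1:
  α = (-10 - (-3)·0.0000 - (-4)·0.0000) / (-11) = 0.9091
  β = (-11 - (-3)·0.0000 - (-3)·0.0000) / (8) = -1.3750
  γ = (1 - (2)·0.0000 - (1)·0.0000) / (6) = 0.1667
Iteration 2:
  α = (-10 - (-3)·-1.3750 - (-4)·0.1667) / (-11) = 1.2235
  β = (-11 - (-3)·0.9091 - (-3)·0.1667) / (8) = -0.9716
  γ = (1 - (2)·0.9091 - (1)·-1.3750) / (6) = 0.0928
Iteration 3:
  α = (-10 - (-3)·-0.9716 - (-4)·0.0928) / (-11) = 1.1403
  β = (-11 - (-3)·1.2235 - (-3)·0.0928) / (8) = -0.8814
  γ = (1 - (2)·1.2235 - (1)·-0.9716) / (6) = -0.0792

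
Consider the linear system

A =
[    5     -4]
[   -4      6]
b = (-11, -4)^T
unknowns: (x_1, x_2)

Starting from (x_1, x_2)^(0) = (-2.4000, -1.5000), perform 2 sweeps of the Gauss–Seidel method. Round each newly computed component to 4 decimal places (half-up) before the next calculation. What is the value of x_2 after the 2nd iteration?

Iteration 1:
  x_1 = (-11 - (-4)·-1.5000) / (5) = -3.4000
  x_2 = (-4 - (-4)·-3.4000) / (6) = -2.9333
Iteration 2:
  x_1 = (-11 - (-4)·-2.9333) / (5) = -4.5466
  x_2 = (-4 - (-4)·-4.5466) / (6) = -3.6977

-3.6977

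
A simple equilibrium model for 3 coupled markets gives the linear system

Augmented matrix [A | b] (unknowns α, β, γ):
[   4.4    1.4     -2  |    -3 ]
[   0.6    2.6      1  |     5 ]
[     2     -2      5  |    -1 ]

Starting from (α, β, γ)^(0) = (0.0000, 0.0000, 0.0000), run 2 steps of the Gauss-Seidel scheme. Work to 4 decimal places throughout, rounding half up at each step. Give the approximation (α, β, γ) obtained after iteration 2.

(-0.9324, 1.7902, 0.8890)

Iteration 1:
  α = (-3 - (1.4)·0.0000 - (-2)·0.0000) / (4.4) = -0.6818
  β = (5 - (0.6)·-0.6818 - (1)·0.0000) / (2.6) = 2.0804
  γ = (-1 - (2)·-0.6818 - (-2)·2.0804) / (5) = 0.9049
Iteration 2:
  α = (-3 - (1.4)·2.0804 - (-2)·0.9049) / (4.4) = -0.9324
  β = (5 - (0.6)·-0.9324 - (1)·0.9049) / (2.6) = 1.7902
  γ = (-1 - (2)·-0.9324 - (-2)·1.7902) / (5) = 0.8890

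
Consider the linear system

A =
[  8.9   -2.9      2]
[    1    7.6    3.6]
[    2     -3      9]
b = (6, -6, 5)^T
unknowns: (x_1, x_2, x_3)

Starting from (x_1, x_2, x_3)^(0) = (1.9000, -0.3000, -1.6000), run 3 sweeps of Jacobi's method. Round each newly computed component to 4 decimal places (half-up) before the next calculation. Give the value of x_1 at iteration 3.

0.3146

Iteration 1:
  x_1 = (6 - (-2.9)·-0.3000 - (2)·-1.6000) / (8.9) = 0.9360
  x_2 = (-6 - (1)·1.9000 - (3.6)·-1.6000) / (7.6) = -0.2816
  x_3 = (5 - (2)·1.9000 - (-3)·-0.3000) / (9) = 0.0333
Iteration 2:
  x_1 = (6 - (-2.9)·-0.2816 - (2)·0.0333) / (8.9) = 0.5749
  x_2 = (-6 - (1)·0.9360 - (3.6)·0.0333) / (7.6) = -0.9284
  x_3 = (5 - (2)·0.9360 - (-3)·-0.2816) / (9) = 0.2537
Iteration 3:
  x_1 = (6 - (-2.9)·-0.9284 - (2)·0.2537) / (8.9) = 0.3146
  x_2 = (-6 - (1)·0.5749 - (3.6)·0.2537) / (7.6) = -0.9853
  x_3 = (5 - (2)·0.5749 - (-3)·-0.9284) / (9) = 0.1183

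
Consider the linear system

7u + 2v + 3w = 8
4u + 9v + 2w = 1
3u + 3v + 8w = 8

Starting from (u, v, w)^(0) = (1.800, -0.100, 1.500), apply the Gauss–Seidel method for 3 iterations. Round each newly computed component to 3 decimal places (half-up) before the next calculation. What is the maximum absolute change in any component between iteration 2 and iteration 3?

0.057

Iteration 1:
  u = (8 - (2)·-0.100 - (3)·1.500) / (7) = 0.529
  v = (1 - (4)·0.529 - (2)·1.500) / (9) = -0.457
  w = (8 - (3)·0.529 - (3)·-0.457) / (8) = 0.973
Iteration 2:
  u = (8 - (2)·-0.457 - (3)·0.973) / (7) = 0.856
  v = (1 - (4)·0.856 - (2)·0.973) / (9) = -0.486
  w = (8 - (3)·0.856 - (3)·-0.486) / (8) = 0.861
Iteration 3:
  u = (8 - (2)·-0.486 - (3)·0.861) / (7) = 0.913
  v = (1 - (4)·0.913 - (2)·0.861) / (9) = -0.486
  w = (8 - (3)·0.913 - (3)·-0.486) / (8) = 0.840
Change: (0.057, 0.000, -0.021) → max |·| = 0.057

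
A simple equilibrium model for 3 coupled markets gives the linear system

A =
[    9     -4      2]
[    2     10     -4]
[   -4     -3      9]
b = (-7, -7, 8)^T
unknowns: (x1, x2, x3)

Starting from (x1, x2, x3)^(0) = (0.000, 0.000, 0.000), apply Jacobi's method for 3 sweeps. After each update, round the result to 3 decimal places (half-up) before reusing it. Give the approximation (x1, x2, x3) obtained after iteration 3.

(-0.931, -0.319, 0.254)

Iteration 1:
  x1 = (-7 - (-4)·0.000 - (2)·0.000) / (9) = -0.778
  x2 = (-7 - (2)·0.000 - (-4)·0.000) / (10) = -0.700
  x3 = (8 - (-4)·0.000 - (-3)·0.000) / (9) = 0.889
Iteration 2:
  x1 = (-7 - (-4)·-0.700 - (2)·0.889) / (9) = -1.286
  x2 = (-7 - (2)·-0.778 - (-4)·0.889) / (10) = -0.189
  x3 = (8 - (-4)·-0.778 - (-3)·-0.700) / (9) = 0.310
Iteration 3:
  x1 = (-7 - (-4)·-0.189 - (2)·0.310) / (9) = -0.931
  x2 = (-7 - (2)·-1.286 - (-4)·0.310) / (10) = -0.319
  x3 = (8 - (-4)·-1.286 - (-3)·-0.189) / (9) = 0.254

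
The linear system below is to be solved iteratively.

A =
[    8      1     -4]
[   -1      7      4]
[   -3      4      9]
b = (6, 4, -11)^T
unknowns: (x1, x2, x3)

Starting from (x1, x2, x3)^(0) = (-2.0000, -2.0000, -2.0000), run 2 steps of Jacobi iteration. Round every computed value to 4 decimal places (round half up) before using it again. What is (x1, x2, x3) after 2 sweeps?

(0.0714, 1.1429, -1.8572)

Iteration 1:
  x1 = (6 - (1)·-2.0000 - (-4)·-2.0000) / (8) = 0.0000
  x2 = (4 - (-1)·-2.0000 - (4)·-2.0000) / (7) = 1.4286
  x3 = (-11 - (-3)·-2.0000 - (4)·-2.0000) / (9) = -1.0000
Iteration 2:
  x1 = (6 - (1)·1.4286 - (-4)·-1.0000) / (8) = 0.0714
  x2 = (4 - (-1)·0.0000 - (4)·-1.0000) / (7) = 1.1429
  x3 = (-11 - (-3)·0.0000 - (4)·1.4286) / (9) = -1.8572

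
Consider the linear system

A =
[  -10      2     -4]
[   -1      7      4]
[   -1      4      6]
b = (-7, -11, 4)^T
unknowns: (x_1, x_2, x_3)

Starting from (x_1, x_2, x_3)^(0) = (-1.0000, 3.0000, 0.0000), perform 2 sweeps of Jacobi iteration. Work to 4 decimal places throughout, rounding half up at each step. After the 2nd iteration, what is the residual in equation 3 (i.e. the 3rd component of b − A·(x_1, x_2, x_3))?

-5.0857

Iteration 1:
  x_1 = (-7 - (2)·3.0000 - (-4)·0.0000) / (-10) = 1.3000
  x_2 = (-11 - (-1)·-1.0000 - (4)·0.0000) / (7) = -1.7143
  x_3 = (4 - (-1)·-1.0000 - (4)·3.0000) / (6) = -1.5000
Iteration 2:
  x_1 = (-7 - (2)·-1.7143 - (-4)·-1.5000) / (-10) = 0.9571
  x_2 = (-11 - (-1)·1.3000 - (4)·-1.5000) / (7) = -0.5286
  x_3 = (4 - (-1)·1.3000 - (4)·-1.7143) / (6) = 2.0262
Residual b − A·x = (11.7330, -14.4475, -5.0857)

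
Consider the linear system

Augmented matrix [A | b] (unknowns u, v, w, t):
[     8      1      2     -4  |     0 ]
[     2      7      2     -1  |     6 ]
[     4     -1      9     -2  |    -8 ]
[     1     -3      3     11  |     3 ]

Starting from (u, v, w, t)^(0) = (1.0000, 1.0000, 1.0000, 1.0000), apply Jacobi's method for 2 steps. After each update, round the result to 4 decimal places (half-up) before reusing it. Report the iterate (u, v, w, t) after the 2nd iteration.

(0.2873, 1.1331, -0.8564, 0.6510)

Iteration 1:
  u = (0 - (1)·1.0000 - (2)·1.0000 - (-4)·1.0000) / (8) = 0.1250
  v = (6 - (2)·1.0000 - (2)·1.0000 - (-1)·1.0000) / (7) = 0.4286
  w = (-8 - (4)·1.0000 - (-1)·1.0000 - (-2)·1.0000) / (9) = -1.0000
  t = (3 - (1)·1.0000 - (-3)·1.0000 - (3)·1.0000) / (11) = 0.1818
Iteration 2:
  u = (0 - (1)·0.4286 - (2)·-1.0000 - (-4)·0.1818) / (8) = 0.2873
  v = (6 - (2)·0.1250 - (2)·-1.0000 - (-1)·0.1818) / (7) = 1.1331
  w = (-8 - (4)·0.1250 - (-1)·0.4286 - (-2)·0.1818) / (9) = -0.8564
  t = (3 - (1)·0.1250 - (-3)·0.4286 - (3)·-1.0000) / (11) = 0.6510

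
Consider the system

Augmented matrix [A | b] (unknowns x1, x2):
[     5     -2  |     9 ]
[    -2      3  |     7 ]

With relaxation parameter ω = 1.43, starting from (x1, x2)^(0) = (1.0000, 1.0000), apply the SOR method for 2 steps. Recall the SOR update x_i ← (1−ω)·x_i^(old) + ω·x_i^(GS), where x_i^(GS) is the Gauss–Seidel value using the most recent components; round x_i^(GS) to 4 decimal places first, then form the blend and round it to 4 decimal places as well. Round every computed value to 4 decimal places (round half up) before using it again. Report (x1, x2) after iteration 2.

(4.5498, 5.3109)

Iteration 1:
  x1: GS value = (9 - (-2)·1.0000) / (5) = 2.2000;  x1 ← (1−ω)·1.0000 + ω·2.2000 = 2.7160
  x2: GS value = (7 - (-2)·2.7160) / (3) = 4.1440;  x2 ← (1−ω)·1.0000 + ω·4.1440 = 5.4959
Iteration 2:
  x1: GS value = (9 - (-2)·5.4959) / (5) = 3.9984;  x1 ← (1−ω)·2.7160 + ω·3.9984 = 4.5498
  x2: GS value = (7 - (-2)·4.5498) / (3) = 5.3665;  x2 ← (1−ω)·5.4959 + ω·5.3665 = 5.3109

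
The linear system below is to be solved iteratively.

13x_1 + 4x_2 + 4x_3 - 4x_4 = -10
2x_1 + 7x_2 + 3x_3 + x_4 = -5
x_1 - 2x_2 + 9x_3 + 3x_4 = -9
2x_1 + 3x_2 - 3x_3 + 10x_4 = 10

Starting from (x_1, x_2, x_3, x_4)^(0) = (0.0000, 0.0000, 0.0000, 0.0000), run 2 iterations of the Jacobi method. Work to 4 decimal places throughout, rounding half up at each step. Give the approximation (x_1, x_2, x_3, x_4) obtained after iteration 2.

(0.0659, -0.2088, -1.4066, 1.0681)

Iteration 1:
  x_1 = (-10 - (4)·0.0000 - (4)·0.0000 - (-4)·0.0000) / (13) = -0.7692
  x_2 = (-5 - (2)·0.0000 - (3)·0.0000 - (1)·0.0000) / (7) = -0.7143
  x_3 = (-9 - (1)·0.0000 - (-2)·0.0000 - (3)·0.0000) / (9) = -1.0000
  x_4 = (10 - (2)·0.0000 - (3)·0.0000 - (-3)·0.0000) / (10) = 1.0000
Iteration 2:
  x_1 = (-10 - (4)·-0.7143 - (4)·-1.0000 - (-4)·1.0000) / (13) = 0.0659
  x_2 = (-5 - (2)·-0.7692 - (3)·-1.0000 - (1)·1.0000) / (7) = -0.2088
  x_3 = (-9 - (1)·-0.7692 - (-2)·-0.7143 - (3)·1.0000) / (9) = -1.4066
  x_4 = (10 - (2)·-0.7692 - (3)·-0.7143 - (-3)·-1.0000) / (10) = 1.0681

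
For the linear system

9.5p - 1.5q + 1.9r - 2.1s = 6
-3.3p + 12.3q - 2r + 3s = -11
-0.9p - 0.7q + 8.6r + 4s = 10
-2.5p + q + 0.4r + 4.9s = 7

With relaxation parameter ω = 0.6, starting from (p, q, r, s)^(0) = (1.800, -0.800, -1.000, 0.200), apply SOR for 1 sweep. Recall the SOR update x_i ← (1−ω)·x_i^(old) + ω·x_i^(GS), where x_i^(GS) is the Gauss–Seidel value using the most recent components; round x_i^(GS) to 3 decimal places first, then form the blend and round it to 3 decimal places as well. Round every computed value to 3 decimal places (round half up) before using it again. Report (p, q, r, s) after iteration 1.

Iteration 1:
  p: GS value = (6 - (-1.5)·-0.800 - (1.9)·-1.000 - (-2.1)·0.200) / (9.5) = 0.749;  p ← (1−ω)·1.800 + ω·0.749 = 1.169
  q: GS value = (-11 - (-3.3)·1.169 - (-2)·-1.000 - (3)·0.200) / (12.3) = -0.792;  q ← (1−ω)·-0.800 + ω·-0.792 = -0.795
  r: GS value = (10 - (-0.9)·1.169 - (-0.7)·-0.795 - (4)·0.200) / (8.6) = 1.127;  r ← (1−ω)·-1.000 + ω·1.127 = 0.276
  s: GS value = (7 - (-2.5)·1.169 - (1)·-0.795 - (0.4)·0.276) / (4.9) = 2.165;  s ← (1−ω)·0.200 + ω·2.165 = 1.379

(1.169, -0.795, 0.276, 1.379)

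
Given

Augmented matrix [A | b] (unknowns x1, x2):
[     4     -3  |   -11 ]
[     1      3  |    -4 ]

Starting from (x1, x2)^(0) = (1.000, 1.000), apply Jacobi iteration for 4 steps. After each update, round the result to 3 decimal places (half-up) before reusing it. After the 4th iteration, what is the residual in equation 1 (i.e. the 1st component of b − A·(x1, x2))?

-0.750

Iteration 1:
  x1 = (-11 - (-3)·1.000) / (4) = -2.000
  x2 = (-4 - (1)·1.000) / (3) = -1.667
Iteration 2:
  x1 = (-11 - (-3)·-1.667) / (4) = -4.000
  x2 = (-4 - (1)·-2.000) / (3) = -0.667
Iteration 3:
  x1 = (-11 - (-3)·-0.667) / (4) = -3.250
  x2 = (-4 - (1)·-4.000) / (3) = 0.000
Iteration 4:
  x1 = (-11 - (-3)·0.000) / (4) = -2.750
  x2 = (-4 - (1)·-3.250) / (3) = -0.250
Residual b − A·x = (-0.750, -0.500)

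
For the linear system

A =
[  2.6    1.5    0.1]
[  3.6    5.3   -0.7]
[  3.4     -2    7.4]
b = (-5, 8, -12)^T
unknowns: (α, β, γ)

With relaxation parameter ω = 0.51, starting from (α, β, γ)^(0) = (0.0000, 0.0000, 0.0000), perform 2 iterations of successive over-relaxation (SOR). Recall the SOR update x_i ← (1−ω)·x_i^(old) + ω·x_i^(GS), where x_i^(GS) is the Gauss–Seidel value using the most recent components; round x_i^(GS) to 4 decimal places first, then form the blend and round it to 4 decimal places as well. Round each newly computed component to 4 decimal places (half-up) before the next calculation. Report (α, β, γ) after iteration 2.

(-1.7791, 1.8999, -0.3660)

Iteration 1:
  α: GS value = (-5 - (1.5)·0.0000 - (0.1)·0.0000) / (2.6) = -1.9231;  α ← (1−ω)·0.0000 + ω·-1.9231 = -0.9808
  β: GS value = (8 - (3.6)·-0.9808 - (-0.7)·0.0000) / (5.3) = 2.1756;  β ← (1−ω)·0.0000 + ω·2.1756 = 1.1096
  γ: GS value = (-12 - (3.4)·-0.9808 - (-2)·1.1096) / (7.4) = -0.8711;  γ ← (1−ω)·0.0000 + ω·-0.8711 = -0.4443
Iteration 2:
  α: GS value = (-5 - (1.5)·1.1096 - (0.1)·-0.4443) / (2.6) = -2.5461;  α ← (1−ω)·-0.9808 + ω·-2.5461 = -1.7791
  β: GS value = (8 - (3.6)·-1.7791 - (-0.7)·-0.4443) / (5.3) = 2.6592;  β ← (1−ω)·1.1096 + ω·2.6592 = 1.8999
  γ: GS value = (-12 - (3.4)·-1.7791 - (-2)·1.8999) / (7.4) = -0.2907;  γ ← (1−ω)·-0.4443 + ω·-0.2907 = -0.3660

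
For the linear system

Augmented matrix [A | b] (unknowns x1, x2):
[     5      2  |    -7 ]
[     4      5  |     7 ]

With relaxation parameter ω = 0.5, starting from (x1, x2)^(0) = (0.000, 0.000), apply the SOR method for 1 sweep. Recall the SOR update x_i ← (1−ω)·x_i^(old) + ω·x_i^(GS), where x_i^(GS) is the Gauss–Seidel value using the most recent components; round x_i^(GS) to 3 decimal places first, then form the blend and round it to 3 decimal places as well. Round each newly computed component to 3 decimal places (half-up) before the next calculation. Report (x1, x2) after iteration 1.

Iteration 1:
  x1: GS value = (-7 - (2)·0.000) / (5) = -1.400;  x1 ← (1−ω)·0.000 + ω·-1.400 = -0.700
  x2: GS value = (7 - (4)·-0.700) / (5) = 1.960;  x2 ← (1−ω)·0.000 + ω·1.960 = 0.980

(-0.700, 0.980)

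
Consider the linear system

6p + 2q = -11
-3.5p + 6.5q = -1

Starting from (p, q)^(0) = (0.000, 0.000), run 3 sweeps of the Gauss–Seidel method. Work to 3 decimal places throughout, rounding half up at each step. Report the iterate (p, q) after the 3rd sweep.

Iteration 1:
  p = (-11 - (2)·0.000) / (6) = -1.833
  q = (-1 - (-3.5)·-1.833) / (6.5) = -1.141
Iteration 2:
  p = (-11 - (2)·-1.141) / (6) = -1.453
  q = (-1 - (-3.5)·-1.453) / (6.5) = -0.936
Iteration 3:
  p = (-11 - (2)·-0.936) / (6) = -1.521
  q = (-1 - (-3.5)·-1.521) / (6.5) = -0.973

(-1.521, -0.973)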